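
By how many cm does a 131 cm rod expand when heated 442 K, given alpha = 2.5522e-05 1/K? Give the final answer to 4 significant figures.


dL = L0 * alpha * dT
dL = 131 * 2.5522e-05 * 442
dL = 1.478 cm


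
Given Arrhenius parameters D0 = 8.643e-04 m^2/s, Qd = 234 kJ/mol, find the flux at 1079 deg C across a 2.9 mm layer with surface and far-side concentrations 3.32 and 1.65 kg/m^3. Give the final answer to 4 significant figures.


Step 1: D = D0 * exp(-Qd/(R*T))
T = 1079 + 273.15 = 1352.15 K
D = 8.643e-04 * exp(-234e3 / (8.314 * 1352.15)) = 7.8837e-13 m^2/s
Step 2: J = D * (C1 - C2) / dx
J = 7.8837e-13 * (3.32 - 1.65) / 2.9e-03
J = 4.54e-10 kg/(m^2*s)


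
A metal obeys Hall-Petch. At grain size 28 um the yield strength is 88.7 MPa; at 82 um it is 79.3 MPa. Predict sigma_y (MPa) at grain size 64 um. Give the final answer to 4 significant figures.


sigma_y = sigma0 + k / sqrt(d)
1/sqrt(d1) = 1/sqrt(2.8e-05) = 188.982;  1/sqrt(d2) = 110.432
k = (sigma1 - sigma2) / (1/sqrt(d1) - 1/sqrt(d2)) = (88.7 - 79.3) / (188.982 - 110.432) = 0.119668 MPa*m^0.5
sigma0 = sigma1 - k/sqrt(d1) = 88.7 - 0.119668*188.982 = 66.0849 MPa
sigma_y(d3) = 66.0849 + 0.119668 / sqrt(6.4e-05) = 81.04 MPa


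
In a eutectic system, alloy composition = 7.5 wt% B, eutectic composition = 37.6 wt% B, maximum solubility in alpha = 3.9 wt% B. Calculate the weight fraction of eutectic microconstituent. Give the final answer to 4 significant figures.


f_primary = (C_e - C0) / (C_e - C_alpha_max)
f_primary = (37.6 - 7.5) / (37.6 - 3.9)
f_primary = 0.893175
f_eutectic = 1 - 0.893175 = 0.1068


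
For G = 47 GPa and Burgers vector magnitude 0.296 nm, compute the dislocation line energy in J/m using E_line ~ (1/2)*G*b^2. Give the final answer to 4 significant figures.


E = G*b^2/2
b = 0.296 nm = 2.96e-10 m
G = 47 GPa = 4.7e+10 Pa
E = 0.5 * 4.7e+10 * (2.96e-10)^2
E = 2.059e-09 J/m


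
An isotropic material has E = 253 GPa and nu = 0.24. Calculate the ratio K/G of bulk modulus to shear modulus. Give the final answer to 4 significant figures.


G = E / (2*(1+nu))
G = 253 / (2*(1+0.24)) = 102.016 GPa
K = E / (3*(1-2*nu))
K = 253 / (3*(1-2*0.24)) = 162.179 GPa
K/G = 162.179 / 102.016 = 1.59


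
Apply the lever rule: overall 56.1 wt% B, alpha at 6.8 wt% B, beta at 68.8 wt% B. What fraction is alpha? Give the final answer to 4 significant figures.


f_alpha = (C_beta - C0) / (C_beta - C_alpha)
f_alpha = (68.8 - 56.1) / (68.8 - 6.8)
f_alpha = 0.2048


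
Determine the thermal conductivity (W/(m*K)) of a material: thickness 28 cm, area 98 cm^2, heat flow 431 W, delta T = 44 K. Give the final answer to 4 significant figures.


k = Q*L / (A*dT)
L = 0.28 m, A = 9.8e-03 m^2
k = 431 * 0.28 / (9.8e-03 * 44)
k = 279.9 W/(m*K)


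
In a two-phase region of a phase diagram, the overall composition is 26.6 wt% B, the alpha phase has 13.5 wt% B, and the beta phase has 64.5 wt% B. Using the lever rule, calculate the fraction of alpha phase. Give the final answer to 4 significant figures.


f_alpha = (C_beta - C0) / (C_beta - C_alpha)
f_alpha = (64.5 - 26.6) / (64.5 - 13.5)
f_alpha = 0.7431


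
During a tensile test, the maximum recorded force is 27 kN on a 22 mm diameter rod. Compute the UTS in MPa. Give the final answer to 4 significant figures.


A0 = pi*(d/2)^2 = pi*(22/2)^2 = 380.133 mm^2
UTS = F_max / A0 = 27*1000 / 380.133
UTS = 71.03 MPa


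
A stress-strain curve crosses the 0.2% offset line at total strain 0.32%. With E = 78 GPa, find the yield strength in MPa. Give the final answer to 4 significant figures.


Offset strain = 0.002
Elastic strain at yield = total_strain - offset = 3.2e-03 - 0.002 = 1.2e-03
sigma_y = E * elastic_strain = 78000 * 1.2e-03
sigma_y = 93.6 MPa


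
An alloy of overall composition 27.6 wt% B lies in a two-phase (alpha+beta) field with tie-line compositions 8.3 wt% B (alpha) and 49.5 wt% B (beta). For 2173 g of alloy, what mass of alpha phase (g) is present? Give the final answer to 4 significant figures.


f_alpha = (C_beta - C0) / (C_beta - C_alpha)
f_alpha = (49.5 - 27.6) / (49.5 - 8.3) = 0.531553
m_alpha = f_alpha * m_total = 0.531553 * 2173 = 1155 g


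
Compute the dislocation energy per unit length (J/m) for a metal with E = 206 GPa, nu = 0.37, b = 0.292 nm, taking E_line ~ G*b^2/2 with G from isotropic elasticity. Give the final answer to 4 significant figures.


Step 1: G = E / (2*(1+nu))
G = 206 / (2*(1+0.37)) = 75.1825 GPa = 7.51825e+10 Pa
Step 2: E_line = G*b^2/2
b = 0.292 nm = 2.92e-10 m
E_line = 0.5 * 7.51825e+10 * (2.92e-10)^2 = 3.205e-09 J/m


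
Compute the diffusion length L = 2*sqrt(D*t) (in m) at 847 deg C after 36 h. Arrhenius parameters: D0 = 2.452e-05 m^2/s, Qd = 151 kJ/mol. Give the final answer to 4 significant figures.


Step 1: D = D0 * exp(-Qd/(R*T))
T = 1120.15 K
D = 2.452e-05 * exp(-151e3 / (8.314 * 1120.15)) = 2.22772e-12 m^2/s
Step 2: L = 2*sqrt(D*t)
t = 36 h = 129600 s
L = 2*sqrt(2.22772e-12 * 129600) = 1.075e-03 m


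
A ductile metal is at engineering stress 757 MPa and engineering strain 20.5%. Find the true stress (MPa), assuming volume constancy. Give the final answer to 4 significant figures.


sigma_true = sigma_eng * (1 + epsilon_eng)
sigma_true = 757 * (1 + 0.205)
sigma_true = 912.2 MPa


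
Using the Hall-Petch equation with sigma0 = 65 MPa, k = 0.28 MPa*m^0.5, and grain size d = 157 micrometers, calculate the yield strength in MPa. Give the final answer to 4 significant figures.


sigma_y = sigma0 + k / sqrt(d)
d = 157 um = 1.57e-04 m
sigma_y = 65 + 0.28 / sqrt(1.57e-04)
sigma_y = 87.35 MPa


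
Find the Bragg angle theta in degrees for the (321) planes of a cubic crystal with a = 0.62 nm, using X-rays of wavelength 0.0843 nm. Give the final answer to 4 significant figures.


d = a / sqrt(h^2+k^2+l^2)
d = 0.62 / sqrt(14) = 0.165702 nm
lambda = 2*d*sin(theta)  =>  sin(theta) = lambda / (2*d)
sin(theta) = 0.0843 / (2 * 0.165702) = 0.254372
theta = 14.74 deg


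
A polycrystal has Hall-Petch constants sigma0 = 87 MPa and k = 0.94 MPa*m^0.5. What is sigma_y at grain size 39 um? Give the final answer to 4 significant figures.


sigma_y = sigma0 + k / sqrt(d)
d = 39 um = 3.9e-05 m
sigma_y = 87 + 0.94 / sqrt(3.9e-05)
sigma_y = 237.5 MPa


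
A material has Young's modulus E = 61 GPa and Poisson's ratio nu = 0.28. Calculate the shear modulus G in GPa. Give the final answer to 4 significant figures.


G = E / (2*(1+nu))
G = 61 / (2*(1+0.28))
G = 23.83 GPa


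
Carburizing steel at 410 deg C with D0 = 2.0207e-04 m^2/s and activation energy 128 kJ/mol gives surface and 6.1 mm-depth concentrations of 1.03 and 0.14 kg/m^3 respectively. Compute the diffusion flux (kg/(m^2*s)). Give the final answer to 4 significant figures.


Step 1: D = D0 * exp(-Qd/(R*T))
T = 410 + 273.15 = 683.15 K
D = 2.0207e-04 * exp(-128e3 / (8.314 * 683.15)) = 3.29672e-14 m^2/s
Step 2: J = D * (C1 - C2) / dx
J = 3.29672e-14 * (1.03 - 0.14) / 6.1e-03
J = 4.81e-12 kg/(m^2*s)


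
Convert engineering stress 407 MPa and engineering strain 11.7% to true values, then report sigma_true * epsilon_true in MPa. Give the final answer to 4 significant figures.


sigma_true = sigma_eng * (1 + epsilon_eng)
sigma_true = 407 * (1 + 0.117) = 454.619 MPa
epsilon_true = ln(1 + epsilon_eng)
epsilon_true = ln(1 + 0.117) = 0.110647
sigma_true * epsilon_true = 454.619 * 0.110647 = 50.3 MPa


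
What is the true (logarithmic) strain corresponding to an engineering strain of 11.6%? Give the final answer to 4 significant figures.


epsilon_true = ln(1 + epsilon_eng)
epsilon_true = ln(1 + 0.116)
epsilon_true = 0.1098


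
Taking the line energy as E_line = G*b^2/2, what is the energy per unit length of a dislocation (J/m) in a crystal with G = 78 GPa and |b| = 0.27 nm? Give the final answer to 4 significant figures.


E = G*b^2/2
b = 0.27 nm = 2.7e-10 m
G = 78 GPa = 7.8e+10 Pa
E = 0.5 * 7.8e+10 * (2.7e-10)^2
E = 2.843e-09 J/m


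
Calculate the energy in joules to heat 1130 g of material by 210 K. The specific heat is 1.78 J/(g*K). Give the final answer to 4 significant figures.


Q = m * cp * dT
Q = 1130 * 1.78 * 210
Q = 422400 J


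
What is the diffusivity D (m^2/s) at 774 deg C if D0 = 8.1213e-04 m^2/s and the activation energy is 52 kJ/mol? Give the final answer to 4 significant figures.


D = D0 * exp(-Qd / (R*T))
T = 1047.15 K
D = 8.1213e-04 * exp(-52e3 / (8.314 * 1047.15))
D = 2.068e-06 m^2/s


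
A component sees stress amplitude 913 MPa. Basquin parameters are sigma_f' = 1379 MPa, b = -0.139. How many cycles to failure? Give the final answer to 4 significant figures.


sigma_a = sigma_f' * (2*Nf)^b
2*Nf = (sigma_a / sigma_f')^(1/b)
2*Nf = (913 / 1379)^(1/-0.139)
2*Nf = 19.4286
Nf = 9.714 cycles


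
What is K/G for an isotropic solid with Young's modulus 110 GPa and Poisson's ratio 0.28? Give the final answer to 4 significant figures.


G = E / (2*(1+nu))
G = 110 / (2*(1+0.28)) = 42.9688 GPa
K = E / (3*(1-2*nu))
K = 110 / (3*(1-2*0.28)) = 83.3333 GPa
K/G = 83.3333 / 42.9688 = 1.939


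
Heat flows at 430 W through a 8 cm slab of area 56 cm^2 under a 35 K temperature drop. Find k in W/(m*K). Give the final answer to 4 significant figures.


k = Q*L / (A*dT)
L = 0.08 m, A = 5.6e-03 m^2
k = 430 * 0.08 / (5.6e-03 * 35)
k = 175.5 W/(m*K)


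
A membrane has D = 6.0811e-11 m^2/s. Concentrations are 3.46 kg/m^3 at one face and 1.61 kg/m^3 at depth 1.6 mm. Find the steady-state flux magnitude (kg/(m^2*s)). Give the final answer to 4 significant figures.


J = -D * (dC/dx) = D * (C1 - C2) / dx
J = 6.0811e-11 * (3.46 - 1.61) / 1.6e-03
J = 7.031e-08 kg/(m^2*s)


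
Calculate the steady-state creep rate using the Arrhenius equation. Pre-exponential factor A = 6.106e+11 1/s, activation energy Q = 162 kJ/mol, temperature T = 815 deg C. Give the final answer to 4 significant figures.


rate = A * exp(-Q / (R*T))
T = 815 + 273.15 = 1088.15 K
rate = 6.106e+11 * exp(-162e3 / (8.314 * 1088.15))
rate = 10210 1/s


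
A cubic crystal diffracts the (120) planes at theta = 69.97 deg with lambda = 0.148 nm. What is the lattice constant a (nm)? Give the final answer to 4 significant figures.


d = lambda / (2*sin(theta))
d = 0.148 / (2*sin(69.97 deg))
d = 0.0787642 nm
a = d * sqrt(h^2+k^2+l^2) = 0.0787642 * sqrt(5)
a = 0.1761 nm


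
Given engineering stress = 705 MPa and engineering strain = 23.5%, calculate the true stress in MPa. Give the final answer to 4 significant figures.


sigma_true = sigma_eng * (1 + epsilon_eng)
sigma_true = 705 * (1 + 0.235)
sigma_true = 870.7 MPa


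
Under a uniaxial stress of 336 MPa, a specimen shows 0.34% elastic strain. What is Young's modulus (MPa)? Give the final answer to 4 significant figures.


E = sigma / epsilon
epsilon = 0.34% = 3.4e-03
E = 336 / 3.4e-03
E = 98820 MPa


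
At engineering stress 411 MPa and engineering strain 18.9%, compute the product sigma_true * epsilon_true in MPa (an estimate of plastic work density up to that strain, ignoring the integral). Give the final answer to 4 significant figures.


sigma_true = sigma_eng * (1 + epsilon_eng)
sigma_true = 411 * (1 + 0.189) = 488.679 MPa
epsilon_true = ln(1 + epsilon_eng)
epsilon_true = ln(1 + 0.189) = 0.173113
sigma_true * epsilon_true = 488.679 * 0.173113 = 84.6 MPa


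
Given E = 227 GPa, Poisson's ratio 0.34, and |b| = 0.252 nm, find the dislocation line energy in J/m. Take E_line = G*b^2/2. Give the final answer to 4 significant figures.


Step 1: G = E / (2*(1+nu))
G = 227 / (2*(1+0.34)) = 84.7015 GPa = 8.47015e+10 Pa
Step 2: E_line = G*b^2/2
b = 0.252 nm = 2.52e-10 m
E_line = 0.5 * 8.47015e+10 * (2.52e-10)^2 = 2.689e-09 J/m


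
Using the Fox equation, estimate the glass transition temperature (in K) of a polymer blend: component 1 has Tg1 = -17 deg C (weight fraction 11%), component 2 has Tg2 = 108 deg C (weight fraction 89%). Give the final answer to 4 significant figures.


1/Tg = w1/Tg1 + w2/Tg2 (in Kelvin)
Tg1 = 256.15 K, Tg2 = 381.15 K
1/Tg = 0.11/256.15 + 0.89/381.15
Tg = 361.7 K


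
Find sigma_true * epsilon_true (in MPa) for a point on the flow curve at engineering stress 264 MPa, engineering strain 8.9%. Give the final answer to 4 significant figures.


sigma_true = sigma_eng * (1 + epsilon_eng)
sigma_true = 264 * (1 + 0.089) = 287.496 MPa
epsilon_true = ln(1 + epsilon_eng)
epsilon_true = ln(1 + 0.089) = 0.0852598
sigma_true * epsilon_true = 287.496 * 0.0852598 = 24.51 MPa


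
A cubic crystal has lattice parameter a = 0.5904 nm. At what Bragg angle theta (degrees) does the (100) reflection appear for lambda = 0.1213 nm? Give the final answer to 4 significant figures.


d = a / sqrt(h^2+k^2+l^2)
d = 0.5904 / sqrt(1) = 0.5904 nm
lambda = 2*d*sin(theta)  =>  sin(theta) = lambda / (2*d)
sin(theta) = 0.1213 / (2 * 0.5904) = 0.102727
theta = 5.896 deg


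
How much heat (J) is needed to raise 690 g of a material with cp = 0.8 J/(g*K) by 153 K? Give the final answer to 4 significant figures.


Q = m * cp * dT
Q = 690 * 0.8 * 153
Q = 84460 J


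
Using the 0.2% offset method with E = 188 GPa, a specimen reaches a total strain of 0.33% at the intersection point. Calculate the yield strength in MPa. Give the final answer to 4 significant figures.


Offset strain = 0.002
Elastic strain at yield = total_strain - offset = 3.3e-03 - 0.002 = 1.3e-03
sigma_y = E * elastic_strain = 188000 * 1.3e-03
sigma_y = 244.4 MPa


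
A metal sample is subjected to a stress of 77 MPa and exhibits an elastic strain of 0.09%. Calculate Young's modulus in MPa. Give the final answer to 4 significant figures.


E = sigma / epsilon
epsilon = 0.09% = 9e-04
E = 77 / 9e-04
E = 85560 MPa


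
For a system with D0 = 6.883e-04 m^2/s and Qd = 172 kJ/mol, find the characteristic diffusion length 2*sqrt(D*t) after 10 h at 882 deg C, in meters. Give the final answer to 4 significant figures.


Step 1: D = D0 * exp(-Qd/(R*T))
T = 1155.15 K
D = 6.883e-04 * exp(-172e3 / (8.314 * 1155.15)) = 1.14774e-11 m^2/s
Step 2: L = 2*sqrt(D*t)
t = 10 h = 36000 s
L = 2*sqrt(1.14774e-11 * 36000) = 1.286e-03 m


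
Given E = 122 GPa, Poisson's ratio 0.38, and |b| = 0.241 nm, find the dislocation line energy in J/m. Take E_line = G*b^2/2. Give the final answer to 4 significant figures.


Step 1: G = E / (2*(1+nu))
G = 122 / (2*(1+0.38)) = 44.2029 GPa = 4.42029e+10 Pa
Step 2: E_line = G*b^2/2
b = 0.241 nm = 2.41e-10 m
E_line = 0.5 * 4.42029e+10 * (2.41e-10)^2 = 1.284e-09 J/m


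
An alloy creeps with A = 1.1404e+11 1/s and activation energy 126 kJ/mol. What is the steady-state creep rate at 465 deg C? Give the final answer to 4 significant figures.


rate = A * exp(-Q / (R*T))
T = 465 + 273.15 = 738.15 K
rate = 1.1404e+11 * exp(-126e3 / (8.314 * 738.15))
rate = 138.2 1/s


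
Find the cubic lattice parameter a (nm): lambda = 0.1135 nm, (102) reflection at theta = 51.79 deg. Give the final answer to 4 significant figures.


d = lambda / (2*sin(theta))
d = 0.1135 / (2*sin(51.79 deg))
d = 0.0722241 nm
a = d * sqrt(h^2+k^2+l^2) = 0.0722241 * sqrt(5)
a = 0.1615 nm


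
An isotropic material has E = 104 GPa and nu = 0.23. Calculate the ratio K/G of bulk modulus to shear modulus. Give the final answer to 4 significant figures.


G = E / (2*(1+nu))
G = 104 / (2*(1+0.23)) = 42.2764 GPa
K = E / (3*(1-2*nu))
K = 104 / (3*(1-2*0.23)) = 64.1975 GPa
K/G = 64.1975 / 42.2764 = 1.519


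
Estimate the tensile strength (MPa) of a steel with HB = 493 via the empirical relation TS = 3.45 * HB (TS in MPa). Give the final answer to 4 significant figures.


TS (MPa) = 3.45 * HB
TS = 3.45 * 493
TS = 1701 MPa


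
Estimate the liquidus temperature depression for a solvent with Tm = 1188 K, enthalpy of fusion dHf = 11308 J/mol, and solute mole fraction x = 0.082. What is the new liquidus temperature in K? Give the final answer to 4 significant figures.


dT = R*Tm^2*x / dHf
dT = 8.314 * 1188^2 * 0.082 / 11308
dT = 85.0885 K
T_new = 1188 - 85.0885 = 1103 K


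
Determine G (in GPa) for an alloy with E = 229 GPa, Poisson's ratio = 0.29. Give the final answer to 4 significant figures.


G = E / (2*(1+nu))
G = 229 / (2*(1+0.29))
G = 88.76 GPa


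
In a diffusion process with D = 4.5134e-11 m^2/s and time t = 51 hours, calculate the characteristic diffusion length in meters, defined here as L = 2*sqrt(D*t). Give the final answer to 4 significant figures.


t = 51 hr = 183600 s
Diffusion length = 2*sqrt(D*t)
= 2*sqrt(4.5134e-11 * 183600)
= 5.757e-03 m


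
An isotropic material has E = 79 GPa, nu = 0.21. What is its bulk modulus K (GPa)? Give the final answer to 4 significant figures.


K = E / (3*(1-2*nu))
K = 79 / (3*(1-2*0.21))
K = 45.4 GPa


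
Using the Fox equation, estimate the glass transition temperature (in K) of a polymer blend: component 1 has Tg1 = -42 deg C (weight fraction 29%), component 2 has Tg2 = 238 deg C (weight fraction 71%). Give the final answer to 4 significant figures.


1/Tg = w1/Tg1 + w2/Tg2 (in Kelvin)
Tg1 = 231.15 K, Tg2 = 511.15 K
1/Tg = 0.29/231.15 + 0.71/511.15
Tg = 378.3 K


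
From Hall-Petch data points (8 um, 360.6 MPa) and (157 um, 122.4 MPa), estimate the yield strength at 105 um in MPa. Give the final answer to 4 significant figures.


sigma_y = sigma0 + k / sqrt(d)
1/sqrt(d1) = 1/sqrt(8e-06) = 353.553;  1/sqrt(d2) = 79.8087
k = (sigma1 - sigma2) / (1/sqrt(d1) - 1/sqrt(d2)) = (360.6 - 122.4) / (353.553 - 79.8087) = 0.870154 MPa*m^0.5
sigma0 = sigma1 - k/sqrt(d1) = 360.6 - 0.870154*353.553 = 52.9542 MPa
sigma_y(d3) = 52.9542 + 0.870154 / sqrt(1.05e-04) = 137.9 MPa


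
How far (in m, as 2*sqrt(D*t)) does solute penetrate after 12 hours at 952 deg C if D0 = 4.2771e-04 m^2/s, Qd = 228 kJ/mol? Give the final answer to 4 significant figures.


Step 1: D = D0 * exp(-Qd/(R*T))
T = 1225.15 K
D = 4.2771e-04 * exp(-228e3 / (8.314 * 1225.15)) = 8.12736e-14 m^2/s
Step 2: L = 2*sqrt(D*t)
t = 12 h = 43200 s
L = 2*sqrt(8.12736e-14 * 43200) = 1.185e-04 m


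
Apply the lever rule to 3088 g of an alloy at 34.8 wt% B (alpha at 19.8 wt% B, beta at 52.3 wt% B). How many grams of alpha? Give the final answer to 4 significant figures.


f_alpha = (C_beta - C0) / (C_beta - C_alpha)
f_alpha = (52.3 - 34.8) / (52.3 - 19.8) = 0.538462
m_alpha = f_alpha * m_total = 0.538462 * 3088 = 1663 g


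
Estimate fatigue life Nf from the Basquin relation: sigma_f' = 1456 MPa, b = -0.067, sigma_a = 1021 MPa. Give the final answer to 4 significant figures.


sigma_a = sigma_f' * (2*Nf)^b
2*Nf = (sigma_a / sigma_f')^(1/b)
2*Nf = (1021 / 1456)^(1/-0.067)
2*Nf = 199.771
Nf = 99.89 cycles


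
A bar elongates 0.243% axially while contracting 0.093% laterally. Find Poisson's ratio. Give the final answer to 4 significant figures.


nu = -epsilon_lat / epsilon_axial
Lateral strain is contraction (negative), so using magnitudes:
nu = 0.093 / 0.243
nu = 0.3827


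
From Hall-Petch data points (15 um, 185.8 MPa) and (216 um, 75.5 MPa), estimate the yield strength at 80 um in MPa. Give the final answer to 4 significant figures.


sigma_y = sigma0 + k / sqrt(d)
1/sqrt(d1) = 1/sqrt(1.5e-05) = 258.199;  1/sqrt(d2) = 68.0414
k = (sigma1 - sigma2) / (1/sqrt(d1) - 1/sqrt(d2)) = (185.8 - 75.5) / (258.199 - 68.0414) = 0.580045 MPa*m^0.5
sigma0 = sigma1 - k/sqrt(d1) = 185.8 - 0.580045*258.199 = 36.0329 MPa
sigma_y(d3) = 36.0329 + 0.580045 / sqrt(8e-05) = 100.9 MPa


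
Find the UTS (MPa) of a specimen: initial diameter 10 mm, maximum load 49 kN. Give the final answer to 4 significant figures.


A0 = pi*(d/2)^2 = pi*(10/2)^2 = 78.5398 mm^2
UTS = F_max / A0 = 49*1000 / 78.5398
UTS = 623.9 MPa


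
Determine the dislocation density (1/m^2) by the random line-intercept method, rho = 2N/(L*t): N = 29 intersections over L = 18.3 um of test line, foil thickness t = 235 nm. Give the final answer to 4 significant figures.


rho = 2N / (L * t)
L = 18.3 um = 1.83e-05 m, t = 235 nm = 2.35e-07 m
rho = 2 * 29 / (1.83e-05 * 2.35e-07)
rho = 1.349e+13 1/m^2


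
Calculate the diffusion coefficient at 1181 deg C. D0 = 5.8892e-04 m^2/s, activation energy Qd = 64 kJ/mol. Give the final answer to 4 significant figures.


D = D0 * exp(-Qd / (R*T))
T = 1454.15 K
D = 5.8892e-04 * exp(-64e3 / (8.314 * 1454.15))
D = 2.958e-06 m^2/s


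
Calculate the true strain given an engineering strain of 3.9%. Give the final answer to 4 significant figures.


epsilon_true = ln(1 + epsilon_eng)
epsilon_true = ln(1 + 0.039)
epsilon_true = 0.03826


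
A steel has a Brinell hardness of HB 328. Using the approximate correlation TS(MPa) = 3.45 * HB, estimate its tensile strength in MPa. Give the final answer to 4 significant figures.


TS (MPa) = 3.45 * HB
TS = 3.45 * 328
TS = 1132 MPa


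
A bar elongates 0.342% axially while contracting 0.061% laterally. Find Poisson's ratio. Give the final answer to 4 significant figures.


nu = -epsilon_lat / epsilon_axial
Lateral strain is contraction (negative), so using magnitudes:
nu = 0.061 / 0.342
nu = 0.1784


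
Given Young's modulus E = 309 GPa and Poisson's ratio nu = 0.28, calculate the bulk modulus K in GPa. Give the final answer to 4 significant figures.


K = E / (3*(1-2*nu))
K = 309 / (3*(1-2*0.28))
K = 234.1 GPa


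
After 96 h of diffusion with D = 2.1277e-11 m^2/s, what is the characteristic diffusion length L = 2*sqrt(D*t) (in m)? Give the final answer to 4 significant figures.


t = 96 hr = 345600 s
Diffusion length = 2*sqrt(D*t)
= 2*sqrt(2.1277e-11 * 345600)
= 5.423e-03 m


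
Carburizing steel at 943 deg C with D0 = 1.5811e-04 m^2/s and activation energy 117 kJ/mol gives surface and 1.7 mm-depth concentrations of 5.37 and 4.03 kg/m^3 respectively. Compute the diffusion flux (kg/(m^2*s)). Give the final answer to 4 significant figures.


Step 1: D = D0 * exp(-Qd/(R*T))
T = 943 + 273.15 = 1216.15 K
D = 1.5811e-04 * exp(-117e3 / (8.314 * 1216.15)) = 1.49119e-09 m^2/s
Step 2: J = D * (C1 - C2) / dx
J = 1.49119e-09 * (5.37 - 4.03) / 1.7e-03
J = 1.175e-06 kg/(m^2*s)


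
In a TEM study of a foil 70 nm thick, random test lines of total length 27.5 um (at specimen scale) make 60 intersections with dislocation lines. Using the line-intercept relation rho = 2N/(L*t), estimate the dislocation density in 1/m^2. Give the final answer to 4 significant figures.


rho = 2N / (L * t)
L = 27.5 um = 2.75e-05 m, t = 70 nm = 7e-08 m
rho = 2 * 60 / (2.75e-05 * 7e-08)
rho = 6.234e+13 1/m^2


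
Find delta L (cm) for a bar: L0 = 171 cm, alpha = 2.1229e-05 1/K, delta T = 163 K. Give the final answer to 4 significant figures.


dL = L0 * alpha * dT
dL = 171 * 2.1229e-05 * 163
dL = 0.5917 cm


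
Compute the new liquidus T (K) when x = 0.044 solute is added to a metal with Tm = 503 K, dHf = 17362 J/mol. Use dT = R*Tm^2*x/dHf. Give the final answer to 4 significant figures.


dT = R*Tm^2*x / dHf
dT = 8.314 * 503^2 * 0.044 / 17362
dT = 5.33088 K
T_new = 503 - 5.33088 = 497.7 K


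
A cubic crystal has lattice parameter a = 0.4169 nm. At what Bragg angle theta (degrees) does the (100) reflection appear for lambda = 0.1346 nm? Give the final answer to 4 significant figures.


d = a / sqrt(h^2+k^2+l^2)
d = 0.4169 / sqrt(1) = 0.4169 nm
lambda = 2*d*sin(theta)  =>  sin(theta) = lambda / (2*d)
sin(theta) = 0.1346 / (2 * 0.4169) = 0.16143
theta = 9.29 deg


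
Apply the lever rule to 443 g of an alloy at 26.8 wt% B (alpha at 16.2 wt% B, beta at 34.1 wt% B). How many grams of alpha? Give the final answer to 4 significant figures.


f_alpha = (C_beta - C0) / (C_beta - C_alpha)
f_alpha = (34.1 - 26.8) / (34.1 - 16.2) = 0.407821
m_alpha = f_alpha * m_total = 0.407821 * 443 = 180.7 g


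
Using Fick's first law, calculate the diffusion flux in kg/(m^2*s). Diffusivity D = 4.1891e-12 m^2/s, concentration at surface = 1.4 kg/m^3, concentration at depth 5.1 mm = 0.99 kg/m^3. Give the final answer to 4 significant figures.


J = -D * (dC/dx) = D * (C1 - C2) / dx
J = 4.1891e-12 * (1.4 - 0.99) / 5.1e-03
J = 3.368e-10 kg/(m^2*s)


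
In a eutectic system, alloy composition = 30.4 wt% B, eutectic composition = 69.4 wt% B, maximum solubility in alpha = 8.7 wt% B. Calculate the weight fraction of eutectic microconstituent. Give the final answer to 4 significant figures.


f_primary = (C_e - C0) / (C_e - C_alpha_max)
f_primary = (69.4 - 30.4) / (69.4 - 8.7)
f_primary = 0.642504
f_eutectic = 1 - 0.642504 = 0.3575


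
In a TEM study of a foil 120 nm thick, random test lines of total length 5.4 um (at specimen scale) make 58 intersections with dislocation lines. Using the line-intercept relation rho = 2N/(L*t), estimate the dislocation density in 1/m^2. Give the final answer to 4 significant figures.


rho = 2N / (L * t)
L = 5.4 um = 5.4e-06 m, t = 120 nm = 1.2e-07 m
rho = 2 * 58 / (5.4e-06 * 1.2e-07)
rho = 1.79e+14 1/m^2


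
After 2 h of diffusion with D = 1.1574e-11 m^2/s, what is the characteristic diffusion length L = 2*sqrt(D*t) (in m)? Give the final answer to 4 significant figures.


t = 2 hr = 7200 s
Diffusion length = 2*sqrt(D*t)
= 2*sqrt(1.1574e-11 * 7200)
= 5.773e-04 m


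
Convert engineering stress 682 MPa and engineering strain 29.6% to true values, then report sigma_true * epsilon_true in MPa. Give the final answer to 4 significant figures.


sigma_true = sigma_eng * (1 + epsilon_eng)
sigma_true = 682 * (1 + 0.296) = 883.872 MPa
epsilon_true = ln(1 + epsilon_eng)
epsilon_true = ln(1 + 0.296) = 0.259283
sigma_true * epsilon_true = 883.872 * 0.259283 = 229.2 MPa


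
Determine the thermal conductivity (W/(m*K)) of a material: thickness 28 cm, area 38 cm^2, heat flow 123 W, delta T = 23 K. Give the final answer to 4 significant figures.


k = Q*L / (A*dT)
L = 0.28 m, A = 3.8e-03 m^2
k = 123 * 0.28 / (3.8e-03 * 23)
k = 394.1 W/(m*K)


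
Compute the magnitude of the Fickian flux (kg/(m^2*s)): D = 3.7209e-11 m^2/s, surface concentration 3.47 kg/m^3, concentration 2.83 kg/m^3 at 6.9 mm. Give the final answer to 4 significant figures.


J = -D * (dC/dx) = D * (C1 - C2) / dx
J = 3.7209e-11 * (3.47 - 2.83) / 6.9e-03
J = 3.451e-09 kg/(m^2*s)


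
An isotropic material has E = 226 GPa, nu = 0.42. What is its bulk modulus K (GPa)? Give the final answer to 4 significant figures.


K = E / (3*(1-2*nu))
K = 226 / (3*(1-2*0.42))
K = 470.8 GPa


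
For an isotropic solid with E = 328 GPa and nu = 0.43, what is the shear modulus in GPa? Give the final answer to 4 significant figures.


G = E / (2*(1+nu))
G = 328 / (2*(1+0.43))
G = 114.7 GPa


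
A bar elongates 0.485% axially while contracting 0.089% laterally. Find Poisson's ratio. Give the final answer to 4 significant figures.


nu = -epsilon_lat / epsilon_axial
Lateral strain is contraction (negative), so using magnitudes:
nu = 0.089 / 0.485
nu = 0.1835


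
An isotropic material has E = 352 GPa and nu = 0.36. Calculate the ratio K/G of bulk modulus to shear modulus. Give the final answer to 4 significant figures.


G = E / (2*(1+nu))
G = 352 / (2*(1+0.36)) = 129.412 GPa
K = E / (3*(1-2*nu))
K = 352 / (3*(1-2*0.36)) = 419.048 GPa
K/G = 419.048 / 129.412 = 3.238


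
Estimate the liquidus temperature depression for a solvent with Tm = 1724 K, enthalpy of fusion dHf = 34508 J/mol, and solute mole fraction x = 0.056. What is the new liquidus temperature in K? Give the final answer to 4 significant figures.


dT = R*Tm^2*x / dHf
dT = 8.314 * 1724^2 * 0.056 / 34508
dT = 40.1008 K
T_new = 1724 - 40.1008 = 1684 K


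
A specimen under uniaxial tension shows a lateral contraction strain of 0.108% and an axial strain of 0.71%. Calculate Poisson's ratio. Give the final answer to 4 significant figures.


nu = -epsilon_lat / epsilon_axial
Lateral strain is contraction (negative), so using magnitudes:
nu = 0.108 / 0.71
nu = 0.1521


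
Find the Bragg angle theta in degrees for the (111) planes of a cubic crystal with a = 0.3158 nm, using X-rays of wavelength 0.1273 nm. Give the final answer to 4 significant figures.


d = a / sqrt(h^2+k^2+l^2)
d = 0.3158 / sqrt(3) = 0.182327 nm
lambda = 2*d*sin(theta)  =>  sin(theta) = lambda / (2*d)
sin(theta) = 0.1273 / (2 * 0.182327) = 0.349098
theta = 20.43 deg


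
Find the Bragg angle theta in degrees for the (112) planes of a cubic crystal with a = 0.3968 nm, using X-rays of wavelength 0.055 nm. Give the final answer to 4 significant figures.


d = a / sqrt(h^2+k^2+l^2)
d = 0.3968 / sqrt(6) = 0.161993 nm
lambda = 2*d*sin(theta)  =>  sin(theta) = lambda / (2*d)
sin(theta) = 0.055 / (2 * 0.161993) = 0.169761
theta = 9.774 deg


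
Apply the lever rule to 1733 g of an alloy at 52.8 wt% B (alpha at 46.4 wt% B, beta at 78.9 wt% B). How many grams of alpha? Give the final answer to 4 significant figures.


f_alpha = (C_beta - C0) / (C_beta - C_alpha)
f_alpha = (78.9 - 52.8) / (78.9 - 46.4) = 0.803077
m_alpha = f_alpha * m_total = 0.803077 * 1733 = 1392 g


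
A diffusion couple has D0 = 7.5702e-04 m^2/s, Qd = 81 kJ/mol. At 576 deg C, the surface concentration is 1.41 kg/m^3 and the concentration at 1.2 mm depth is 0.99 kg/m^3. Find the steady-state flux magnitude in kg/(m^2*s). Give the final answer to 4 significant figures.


Step 1: D = D0 * exp(-Qd/(R*T))
T = 576 + 273.15 = 849.15 K
D = 7.5702e-04 * exp(-81e3 / (8.314 * 849.15)) = 7.87573e-09 m^2/s
Step 2: J = D * (C1 - C2) / dx
J = 7.87573e-09 * (1.41 - 0.99) / 1.2e-03
J = 2.757e-06 kg/(m^2*s)


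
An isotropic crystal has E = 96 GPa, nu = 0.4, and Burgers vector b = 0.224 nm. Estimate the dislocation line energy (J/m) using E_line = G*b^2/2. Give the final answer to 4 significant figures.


Step 1: G = E / (2*(1+nu))
G = 96 / (2*(1+0.4)) = 34.2857 GPa = 3.42857e+10 Pa
Step 2: E_line = G*b^2/2
b = 0.224 nm = 2.24e-10 m
E_line = 0.5 * 3.42857e+10 * (2.24e-10)^2 = 8.602e-10 J/m


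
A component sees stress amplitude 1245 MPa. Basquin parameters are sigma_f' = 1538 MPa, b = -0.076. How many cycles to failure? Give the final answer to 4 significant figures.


sigma_a = sigma_f' * (2*Nf)^b
2*Nf = (sigma_a / sigma_f')^(1/b)
2*Nf = (1245 / 1538)^(1/-0.076)
2*Nf = 16.1333
Nf = 8.067 cycles


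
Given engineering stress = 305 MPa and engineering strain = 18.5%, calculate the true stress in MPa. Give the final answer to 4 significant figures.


sigma_true = sigma_eng * (1 + epsilon_eng)
sigma_true = 305 * (1 + 0.185)
sigma_true = 361.4 MPa


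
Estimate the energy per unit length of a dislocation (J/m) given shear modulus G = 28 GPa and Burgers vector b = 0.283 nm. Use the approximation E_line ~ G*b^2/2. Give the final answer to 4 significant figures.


E = G*b^2/2
b = 0.283 nm = 2.83e-10 m
G = 28 GPa = 2.8e+10 Pa
E = 0.5 * 2.8e+10 * (2.83e-10)^2
E = 1.121e-09 J/m


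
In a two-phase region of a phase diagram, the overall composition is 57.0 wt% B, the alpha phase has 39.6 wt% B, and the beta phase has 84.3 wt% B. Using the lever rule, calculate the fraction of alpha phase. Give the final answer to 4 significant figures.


f_alpha = (C_beta - C0) / (C_beta - C_alpha)
f_alpha = (84.3 - 57.0) / (84.3 - 39.6)
f_alpha = 0.6107


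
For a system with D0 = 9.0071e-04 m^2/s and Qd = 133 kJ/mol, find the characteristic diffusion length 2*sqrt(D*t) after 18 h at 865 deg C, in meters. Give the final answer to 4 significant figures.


Step 1: D = D0 * exp(-Qd/(R*T))
T = 1138.15 K
D = 9.0071e-04 * exp(-133e3 / (8.314 * 1138.15)) = 7.08627e-10 m^2/s
Step 2: L = 2*sqrt(D*t)
t = 18 h = 64800 s
L = 2*sqrt(7.08627e-10 * 64800) = 0.01355 m


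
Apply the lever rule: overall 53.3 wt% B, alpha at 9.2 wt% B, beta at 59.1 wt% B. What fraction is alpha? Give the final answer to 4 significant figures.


f_alpha = (C_beta - C0) / (C_beta - C_alpha)
f_alpha = (59.1 - 53.3) / (59.1 - 9.2)
f_alpha = 0.1162


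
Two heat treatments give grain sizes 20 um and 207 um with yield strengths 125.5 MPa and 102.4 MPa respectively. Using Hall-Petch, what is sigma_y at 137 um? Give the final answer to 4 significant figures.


sigma_y = sigma0 + k / sqrt(d)
1/sqrt(d1) = 1/sqrt(2e-05) = 223.607;  1/sqrt(d2) = 69.5048
k = (sigma1 - sigma2) / (1/sqrt(d1) - 1/sqrt(d2)) = (125.5 - 102.4) / (223.607 - 69.5048) = 0.149901 MPa*m^0.5
sigma0 = sigma1 - k/sqrt(d1) = 125.5 - 0.149901*223.607 = 91.9812 MPa
sigma_y(d3) = 91.9812 + 0.149901 / sqrt(1.37e-04) = 104.8 MPa


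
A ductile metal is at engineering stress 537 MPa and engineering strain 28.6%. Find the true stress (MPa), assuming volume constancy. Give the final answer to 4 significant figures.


sigma_true = sigma_eng * (1 + epsilon_eng)
sigma_true = 537 * (1 + 0.286)
sigma_true = 690.6 MPa


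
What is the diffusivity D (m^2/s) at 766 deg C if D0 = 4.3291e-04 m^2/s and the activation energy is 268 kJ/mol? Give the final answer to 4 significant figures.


D = D0 * exp(-Qd / (R*T))
T = 1039.15 K
D = 4.3291e-04 * exp(-268e3 / (8.314 * 1039.15))
D = 1.46e-17 m^2/s


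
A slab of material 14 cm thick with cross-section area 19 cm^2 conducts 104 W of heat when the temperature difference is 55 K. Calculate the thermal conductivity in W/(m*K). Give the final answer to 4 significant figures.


k = Q*L / (A*dT)
L = 0.14 m, A = 1.9e-03 m^2
k = 104 * 0.14 / (1.9e-03 * 55)
k = 139.3 W/(m*K)


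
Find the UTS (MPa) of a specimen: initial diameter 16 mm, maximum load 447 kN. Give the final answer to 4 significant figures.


A0 = pi*(d/2)^2 = pi*(16/2)^2 = 201.062 mm^2
UTS = F_max / A0 = 447*1000 / 201.062
UTS = 2223 MPa


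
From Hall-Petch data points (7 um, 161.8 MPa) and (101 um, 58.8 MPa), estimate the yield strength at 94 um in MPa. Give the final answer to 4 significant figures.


sigma_y = sigma0 + k / sqrt(d)
1/sqrt(d1) = 1/sqrt(7e-06) = 377.964;  1/sqrt(d2) = 99.5037
k = (sigma1 - sigma2) / (1/sqrt(d1) - 1/sqrt(d2)) = (161.8 - 58.8) / (377.964 - 99.5037) = 0.369891 MPa*m^0.5
sigma0 = sigma1 - k/sqrt(d1) = 161.8 - 0.369891*377.964 = 21.9945 MPa
sigma_y(d3) = 21.9945 + 0.369891 / sqrt(9.4e-05) = 60.15 MPa


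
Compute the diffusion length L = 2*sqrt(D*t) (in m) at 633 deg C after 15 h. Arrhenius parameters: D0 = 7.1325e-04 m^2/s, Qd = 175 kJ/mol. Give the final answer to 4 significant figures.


Step 1: D = D0 * exp(-Qd/(R*T))
T = 906.15 K
D = 7.1325e-04 * exp(-175e3 / (8.314 * 906.15)) = 5.82204e-14 m^2/s
Step 2: L = 2*sqrt(D*t)
t = 15 h = 54000 s
L = 2*sqrt(5.82204e-14 * 54000) = 1.121e-04 m


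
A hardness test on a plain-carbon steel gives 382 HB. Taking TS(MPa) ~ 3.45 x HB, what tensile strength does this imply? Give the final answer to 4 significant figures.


TS (MPa) = 3.45 * HB
TS = 3.45 * 382
TS = 1318 MPa


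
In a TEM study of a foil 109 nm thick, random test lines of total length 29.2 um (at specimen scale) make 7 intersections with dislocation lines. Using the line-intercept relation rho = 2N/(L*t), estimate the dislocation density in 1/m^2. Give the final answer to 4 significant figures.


rho = 2N / (L * t)
L = 29.2 um = 2.92e-05 m, t = 109 nm = 1.09e-07 m
rho = 2 * 7 / (2.92e-05 * 1.09e-07)
rho = 4.399e+12 1/m^2


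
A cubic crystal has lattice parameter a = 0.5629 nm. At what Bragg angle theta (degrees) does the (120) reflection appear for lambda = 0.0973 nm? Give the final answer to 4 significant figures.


d = a / sqrt(h^2+k^2+l^2)
d = 0.5629 / sqrt(5) = 0.251737 nm
lambda = 2*d*sin(theta)  =>  sin(theta) = lambda / (2*d)
sin(theta) = 0.0973 / (2 * 0.251737) = 0.193258
theta = 11.14 deg


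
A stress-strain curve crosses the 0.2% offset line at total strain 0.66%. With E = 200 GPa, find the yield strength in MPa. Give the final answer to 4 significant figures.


Offset strain = 0.002
Elastic strain at yield = total_strain - offset = 6.6e-03 - 0.002 = 4.6e-03
sigma_y = E * elastic_strain = 200000 * 4.6e-03
sigma_y = 920 MPa


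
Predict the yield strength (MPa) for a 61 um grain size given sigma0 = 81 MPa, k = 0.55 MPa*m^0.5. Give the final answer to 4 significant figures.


sigma_y = sigma0 + k / sqrt(d)
d = 61 um = 6.1e-05 m
sigma_y = 81 + 0.55 / sqrt(6.1e-05)
sigma_y = 151.4 MPa


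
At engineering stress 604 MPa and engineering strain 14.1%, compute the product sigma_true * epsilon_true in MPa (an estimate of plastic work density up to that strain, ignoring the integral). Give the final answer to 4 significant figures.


sigma_true = sigma_eng * (1 + epsilon_eng)
sigma_true = 604 * (1 + 0.141) = 689.164 MPa
epsilon_true = ln(1 + epsilon_eng)
epsilon_true = ln(1 + 0.141) = 0.131905
sigma_true * epsilon_true = 689.164 * 0.131905 = 90.9 MPa


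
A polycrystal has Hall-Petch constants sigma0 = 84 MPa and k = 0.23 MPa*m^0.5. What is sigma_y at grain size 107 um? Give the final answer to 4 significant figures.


sigma_y = sigma0 + k / sqrt(d)
d = 107 um = 1.07e-04 m
sigma_y = 84 + 0.23 / sqrt(1.07e-04)
sigma_y = 106.2 MPa


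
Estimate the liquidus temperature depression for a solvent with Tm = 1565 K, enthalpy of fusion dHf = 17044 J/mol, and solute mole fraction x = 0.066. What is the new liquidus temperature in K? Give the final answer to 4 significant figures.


dT = R*Tm^2*x / dHf
dT = 8.314 * 1565^2 * 0.066 / 17044
dT = 78.8517 K
T_new = 1565 - 78.8517 = 1486 K


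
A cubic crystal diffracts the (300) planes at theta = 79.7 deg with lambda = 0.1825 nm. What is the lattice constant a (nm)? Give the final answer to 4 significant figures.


d = lambda / (2*sin(theta))
d = 0.1825 / (2*sin(79.7 deg))
d = 0.0927446 nm
a = d * sqrt(h^2+k^2+l^2) = 0.0927446 * sqrt(9)
a = 0.2782 nm


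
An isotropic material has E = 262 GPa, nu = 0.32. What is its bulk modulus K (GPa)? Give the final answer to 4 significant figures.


K = E / (3*(1-2*nu))
K = 262 / (3*(1-2*0.32))
K = 242.6 GPa


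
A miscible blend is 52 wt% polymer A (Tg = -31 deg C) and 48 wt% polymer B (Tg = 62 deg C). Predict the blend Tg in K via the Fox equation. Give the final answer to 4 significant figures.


1/Tg = w1/Tg1 + w2/Tg2 (in Kelvin)
Tg1 = 242.15 K, Tg2 = 335.15 K
1/Tg = 0.52/242.15 + 0.48/335.15
Tg = 279.4 K


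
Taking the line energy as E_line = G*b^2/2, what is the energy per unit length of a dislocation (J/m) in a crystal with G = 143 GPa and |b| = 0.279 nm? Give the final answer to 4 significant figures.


E = G*b^2/2
b = 0.279 nm = 2.79e-10 m
G = 143 GPa = 1.43e+11 Pa
E = 0.5 * 1.43e+11 * (2.79e-10)^2
E = 5.566e-09 J/m


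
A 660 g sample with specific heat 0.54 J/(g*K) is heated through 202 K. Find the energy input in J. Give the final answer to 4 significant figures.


Q = m * cp * dT
Q = 660 * 0.54 * 202
Q = 71990 J


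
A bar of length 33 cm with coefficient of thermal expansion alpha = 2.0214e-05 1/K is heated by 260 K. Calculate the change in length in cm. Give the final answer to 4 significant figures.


dL = L0 * alpha * dT
dL = 33 * 2.0214e-05 * 260
dL = 0.1734 cm


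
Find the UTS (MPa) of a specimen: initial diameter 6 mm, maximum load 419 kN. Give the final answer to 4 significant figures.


A0 = pi*(d/2)^2 = pi*(6/2)^2 = 28.2743 mm^2
UTS = F_max / A0 = 419*1000 / 28.2743
UTS = 14820 MPa


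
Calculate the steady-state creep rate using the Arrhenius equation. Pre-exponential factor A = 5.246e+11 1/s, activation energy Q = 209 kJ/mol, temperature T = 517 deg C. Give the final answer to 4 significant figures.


rate = A * exp(-Q / (R*T))
T = 517 + 273.15 = 790.15 K
rate = 5.246e+11 * exp(-209e3 / (8.314 * 790.15))
rate = 7.997e-03 1/s


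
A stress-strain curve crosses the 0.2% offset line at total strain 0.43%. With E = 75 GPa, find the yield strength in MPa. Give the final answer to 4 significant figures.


Offset strain = 0.002
Elastic strain at yield = total_strain - offset = 4.3e-03 - 0.002 = 2.3e-03
sigma_y = E * elastic_strain = 75000 * 2.3e-03
sigma_y = 172.5 MPa


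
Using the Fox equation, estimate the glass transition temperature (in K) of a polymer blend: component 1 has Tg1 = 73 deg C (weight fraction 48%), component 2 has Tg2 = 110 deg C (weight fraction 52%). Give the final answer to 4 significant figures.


1/Tg = w1/Tg1 + w2/Tg2 (in Kelvin)
Tg1 = 346.15 K, Tg2 = 383.15 K
1/Tg = 0.48/346.15 + 0.52/383.15
Tg = 364.5 K
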